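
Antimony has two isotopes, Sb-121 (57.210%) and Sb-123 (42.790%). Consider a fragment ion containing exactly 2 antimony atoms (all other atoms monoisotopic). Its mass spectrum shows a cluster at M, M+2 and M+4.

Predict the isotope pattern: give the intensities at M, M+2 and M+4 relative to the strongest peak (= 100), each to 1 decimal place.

The 2 Sb atoms are independent, so intensities follow the terms of (0.57210 + 0.42790)^2.
P(M) = 0.57210^2 = 0.327298
P(M+2) = 2 × 0.57210^1 × 0.42790^1 = 0.489603
P(M+4) = 0.42790^2 = 0.183098
The M+2 peak is largest (0.489603); scaling to 100 gives 66.8 : 100.0 : 37.4.

66.8 : 100.0 : 37.4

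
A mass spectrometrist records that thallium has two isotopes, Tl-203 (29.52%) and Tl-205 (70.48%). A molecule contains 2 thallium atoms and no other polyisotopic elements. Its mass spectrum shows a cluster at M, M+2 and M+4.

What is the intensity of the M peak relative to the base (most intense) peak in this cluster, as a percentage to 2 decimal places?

Term probabilities: M 0.0871, M+2 0.4161, M+4 0.4967. Base peak = M+4.
P(M+4) = C(2,2) × 0.2952^0 × 0.7048^2 = 1 × 1.0000 × 0.49674304 = 0.496743 (base)
P(M) = C(2,0) × 0.2952^2 × 0.7048^0 = 1 × 0.08714304 × 1.0000 = 0.087143
Relative intensity = 0.087143 / 0.496743 × 100 = 17.54

17.54%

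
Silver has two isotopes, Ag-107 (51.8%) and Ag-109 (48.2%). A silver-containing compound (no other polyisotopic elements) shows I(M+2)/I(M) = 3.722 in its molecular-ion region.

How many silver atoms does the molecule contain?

4

For n independent Ag atoms, I(M+2)/I(M) = n · (abundance Ag-109) / (abundance Ag-107) = n · 0.482/0.518.
n = 3.722 × 0.518/0.482 = 4.00 ≈ 4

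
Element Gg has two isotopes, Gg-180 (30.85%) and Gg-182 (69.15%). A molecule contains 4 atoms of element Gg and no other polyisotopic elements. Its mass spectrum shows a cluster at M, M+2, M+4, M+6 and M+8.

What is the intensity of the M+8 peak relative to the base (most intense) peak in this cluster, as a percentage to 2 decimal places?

Term probabilities: M 0.0091, M+2 0.0812, M+4 0.2731, M+6 0.4080, M+8 0.2286. Base peak = M+6.
P(M+6) = C(4,3) × 0.3085^1 × 0.6915^3 = 4 × 0.3085 × 0.33065611 = 0.408030 (base)
P(M+8) = C(4,4) × 0.3085^0 × 0.6915^4 = 1 × 1.0000 × 0.2286487 = 0.228649
Relative intensity = 0.228649 / 0.408030 × 100 = 56.04

56.04%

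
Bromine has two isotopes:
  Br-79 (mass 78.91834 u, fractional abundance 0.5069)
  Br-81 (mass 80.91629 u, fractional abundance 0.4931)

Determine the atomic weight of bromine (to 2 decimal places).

79.90 u

The abundance-weighted mean is 0.5069 × 78.91834 + 0.4931 × 80.91629
= 40.003707 + 39.899823 = 79.903530 u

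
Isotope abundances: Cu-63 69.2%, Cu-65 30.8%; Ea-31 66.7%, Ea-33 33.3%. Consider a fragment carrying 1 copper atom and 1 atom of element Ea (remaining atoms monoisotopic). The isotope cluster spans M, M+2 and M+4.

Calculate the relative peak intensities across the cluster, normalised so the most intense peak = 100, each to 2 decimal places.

100.00 : 94.43 : 22.22

Copper pattern (n=1): 0.6920 : 0.3080
Element Ea pattern (n=1): 0.6670 : 0.3330
Convolve the two distributions (both contribute in 2-u steps):
  M: 0.6920×0.6670 = 0.461564
  M+2: 0.6920×0.3330 + 0.3080×0.6670 = 0.435872
  M+4: 0.3080×0.3330 = 0.102564
Scale to base peak (0.461564) = 100: 100.00 : 94.43 : 22.22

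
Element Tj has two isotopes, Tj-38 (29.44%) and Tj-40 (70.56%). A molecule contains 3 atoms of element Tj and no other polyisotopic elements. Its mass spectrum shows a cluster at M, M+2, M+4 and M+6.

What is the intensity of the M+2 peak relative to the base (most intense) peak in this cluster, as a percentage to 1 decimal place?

41.7%

Binomial terms of (0.2944 + 0.7056)^3: M 0.0255, M+2 0.1835, M+4 0.4397, M+6 0.3513 → M+4 is the base peak.
P(M+4) = C(3,2) × 0.2944^1 × 0.7056^2 = 3 × 0.2944 × 0.49787136 = 0.439720 (base)
P(M+2) = C(3,1) × 0.2944^2 × 0.7056^1 = 3 × 0.08667136 × 0.7056 = 0.183466
Relative intensity = 0.183466 / 0.439720 × 100 = 41.7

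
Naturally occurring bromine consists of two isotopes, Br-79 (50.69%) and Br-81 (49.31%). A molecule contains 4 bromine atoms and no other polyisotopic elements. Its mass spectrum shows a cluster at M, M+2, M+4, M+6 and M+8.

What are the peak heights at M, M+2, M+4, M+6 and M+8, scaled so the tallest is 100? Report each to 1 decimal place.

Expanding (0.5069 + 0.4931)^4:
P(M) = 0.5069^4 = 0.066022
P(M+2) = 4 × 0.5069^3 × 0.4931^1 = 0.256899
P(M+4) = 6 × 0.5069^2 × 0.4931^2 = 0.374857
P(M+6) = 4 × 0.5069^1 × 0.4931^3 = 0.243101
P(M+8) = 0.4931^4 = 0.059121
The M+4 peak is largest (0.374857); scaling to 100 gives 17.6 : 68.5 : 100.0 : 64.9 : 15.8.

17.6 : 68.5 : 100.0 : 64.9 : 15.8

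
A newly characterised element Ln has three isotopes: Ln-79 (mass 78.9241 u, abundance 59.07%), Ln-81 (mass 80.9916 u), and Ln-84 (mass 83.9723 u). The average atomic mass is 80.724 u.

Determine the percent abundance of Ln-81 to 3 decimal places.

8.935%

Let x and y be the fractions of Ln-81 and Ln-84. Then x + y = 1 − 0.5907 = 0.4093 and 80.9916x + 83.9723y = 80.724 − 0.5907×78.9241 = 34.10353413.
Substituting: 80.9916x + 83.9723(0.4093 − x) = 34.10353413
(80.9916 − 83.9723)x = -0.26632826  ⇒  x = 0.08935, y = 0.31995
Ln-81: 8.935%, Ln-84: 31.995%.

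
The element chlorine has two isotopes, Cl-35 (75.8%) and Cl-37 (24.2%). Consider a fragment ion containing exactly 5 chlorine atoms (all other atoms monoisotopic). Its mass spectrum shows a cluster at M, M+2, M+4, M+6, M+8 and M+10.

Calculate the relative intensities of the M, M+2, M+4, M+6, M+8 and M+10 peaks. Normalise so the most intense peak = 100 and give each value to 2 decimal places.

Expanding (0.758 + 0.242)^5:
P(M) = 0.758^5 = 0.250234
P(M+2) = 5 × 0.758^4 × 0.242^1 = 0.399450
P(M+4) = 10 × 0.758^3 × 0.242^2 = 0.255058
P(M+6) = 10 × 0.758^2 × 0.242^3 = 0.081430
P(M+8) = 5 × 0.758^1 × 0.242^4 = 0.012999
P(M+10) = 0.242^5 = 0.000830
The M+2 peak is largest (0.399450); scaling to 100 gives 62.64 : 100.00 : 63.85 : 20.39 : 3.25 : 0.21.

62.64 : 100.00 : 63.85 : 20.39 : 3.25 : 0.21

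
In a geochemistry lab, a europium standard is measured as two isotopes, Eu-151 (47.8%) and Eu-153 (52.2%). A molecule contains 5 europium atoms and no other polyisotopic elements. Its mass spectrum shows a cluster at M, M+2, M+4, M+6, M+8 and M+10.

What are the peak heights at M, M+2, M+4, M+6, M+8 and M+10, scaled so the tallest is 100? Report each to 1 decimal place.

The 5 Eu atoms are independent, so intensities follow the terms of (0.478 + 0.522)^5.
P(M) = 0.478^5 = 0.024954
P(M+2) = 5 × 0.478^4 × 0.522^1 = 0.136255
P(M+4) = 10 × 0.478^3 × 0.522^2 = 0.297594
P(M+6) = 10 × 0.478^2 × 0.522^3 = 0.324988
P(M+8) = 5 × 0.478^1 × 0.522^4 = 0.177452
P(M+10) = 0.522^5 = 0.038757
The M+6 peak is largest (0.324988); scaling to 100 gives 7.7 : 41.9 : 91.6 : 100.0 : 54.6 : 11.9.

7.7 : 41.9 : 91.6 : 100.0 : 54.6 : 11.9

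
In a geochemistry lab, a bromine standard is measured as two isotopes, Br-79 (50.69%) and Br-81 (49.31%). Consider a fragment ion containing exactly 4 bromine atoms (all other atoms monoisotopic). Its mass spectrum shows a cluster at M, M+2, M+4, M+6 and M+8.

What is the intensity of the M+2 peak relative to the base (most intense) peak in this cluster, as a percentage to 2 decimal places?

Binomial terms of (0.5069 + 0.4931)^4: M 0.0660, M+2 0.2569, M+4 0.3749, M+6 0.2431, M+8 0.0591 → M+4 is the base peak.
P(M+4) = C(4,2) × 0.5069^2 × 0.4931^2 = 6 × 0.25694761 × 0.24314761 = 0.374857 (base)
P(M+2) = C(4,1) × 0.5069^3 × 0.4931^1 = 4 × 0.13024674 × 0.4931 = 0.256899
Relative intensity = 0.256899 / 0.374857 × 100 = 68.53

68.53%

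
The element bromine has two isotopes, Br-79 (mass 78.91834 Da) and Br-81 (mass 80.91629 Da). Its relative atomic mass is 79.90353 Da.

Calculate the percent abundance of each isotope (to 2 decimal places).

Br-79: 50.69%, Br-81: 49.31%

Writing the weighted mean with unknown fraction x of Br-79:
78.91834·x + 80.91629·(1 − x) = 79.90353
(78.91834 − 80.91629)·x = 79.90353 − 80.91629
x = -1.01276 / -1.99795 = 0.50690 → 50.69% Br-79, 49.31% Br-81.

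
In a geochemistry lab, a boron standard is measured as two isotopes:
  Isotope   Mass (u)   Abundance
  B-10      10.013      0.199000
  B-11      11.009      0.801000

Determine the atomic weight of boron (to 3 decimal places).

Ar = Σ fᵢ·mᵢ = 0.199000 × 10.013 + 0.801000 × 11.009
= 1.9926 + 8.8182 = 10.8108 u

10.811 u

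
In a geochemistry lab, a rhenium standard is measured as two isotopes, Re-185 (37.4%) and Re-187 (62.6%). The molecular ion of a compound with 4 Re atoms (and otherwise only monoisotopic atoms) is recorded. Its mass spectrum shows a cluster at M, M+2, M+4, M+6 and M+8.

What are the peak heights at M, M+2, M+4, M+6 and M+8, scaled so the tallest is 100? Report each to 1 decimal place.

Each Re atom is independently Re-185 (p = 0.374) or Re-187 (q = 0.626); the cluster is the binomial expansion (p + q)^4.
P(M) = 0.374^4 = 0.019565
P(M+2) = 4 × 0.374^3 × 0.626^1 = 0.130993
P(M+4) = 6 × 0.374^2 × 0.626^2 = 0.328884
P(M+6) = 4 × 0.374^1 × 0.626^3 = 0.366990
P(M+8) = 0.626^4 = 0.153567
The M+6 peak is largest (0.366990); scaling to 100 gives 5.3 : 35.7 : 89.6 : 100.0 : 41.8.

5.3 : 35.7 : 89.6 : 100.0 : 41.8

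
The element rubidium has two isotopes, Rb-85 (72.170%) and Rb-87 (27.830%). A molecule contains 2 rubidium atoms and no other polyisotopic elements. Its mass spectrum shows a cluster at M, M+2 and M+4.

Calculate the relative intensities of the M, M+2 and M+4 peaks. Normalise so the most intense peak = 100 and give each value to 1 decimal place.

100.0 : 77.1 : 14.9

Each Rb atom is independently Rb-85 (p = 0.72170) or Rb-87 (q = 0.27830); the cluster is the binomial expansion (p + q)^2.
P(M) = 0.72170^2 = 0.520851
P(M+2) = 2 × 0.72170^1 × 0.27830^1 = 0.401698
P(M+4) = 0.27830^2 = 0.077451
The M peak is largest (0.520851); scaling to 100 gives 100.0 : 77.1 : 14.9.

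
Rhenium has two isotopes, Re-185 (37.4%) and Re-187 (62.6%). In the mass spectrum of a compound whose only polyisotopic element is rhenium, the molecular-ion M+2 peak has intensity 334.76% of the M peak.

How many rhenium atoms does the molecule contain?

2

For n independent Re atoms, I(M+2)/I(M) = n · (abundance Re-187) / (abundance Re-185) = n · 0.626/0.374.
n = 3.3476 × 0.374/0.626 = 2.00 ≈ 2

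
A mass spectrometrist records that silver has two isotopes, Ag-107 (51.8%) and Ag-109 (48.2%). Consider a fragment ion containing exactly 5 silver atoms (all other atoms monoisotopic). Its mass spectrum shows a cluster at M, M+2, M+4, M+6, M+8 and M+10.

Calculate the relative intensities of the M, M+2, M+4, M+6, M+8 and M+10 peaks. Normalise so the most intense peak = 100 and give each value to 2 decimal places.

Expanding (0.518 + 0.482)^5:
P(M) = 0.518^5 = 0.037295
P(M+2) = 5 × 0.518^4 × 0.482^1 = 0.173515
P(M+4) = 10 × 0.518^3 × 0.482^2 = 0.322911
P(M+6) = 10 × 0.518^2 × 0.482^3 = 0.300470
P(M+8) = 5 × 0.518^1 × 0.482^4 = 0.139794
P(M+10) = 0.482^5 = 0.026016
The M+4 peak is largest (0.322911); scaling to 100 gives 11.55 : 53.73 : 100.00 : 93.05 : 43.29 : 8.06.

11.55 : 53.73 : 100.00 : 93.05 : 43.29 : 8.06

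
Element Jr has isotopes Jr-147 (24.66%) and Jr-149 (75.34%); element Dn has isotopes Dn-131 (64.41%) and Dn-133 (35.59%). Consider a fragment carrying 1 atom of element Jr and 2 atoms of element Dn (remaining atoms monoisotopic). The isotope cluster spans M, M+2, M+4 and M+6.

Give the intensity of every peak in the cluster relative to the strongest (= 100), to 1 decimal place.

Element Jr pattern (n=1): 0.2466 : 0.7534
Element Dn pattern (n=2): 0.41486481 : 0.45847038 : 0.12666481
Convolve the two distributions (both contribute in 2-u steps):
  M: 0.2466×0.41486481 = 0.102306
  M+2: 0.2466×0.45847038 + 0.7534×0.41486481 = 0.425618
  M+4: 0.2466×0.12666481 + 0.7534×0.45847038 = 0.376647
  M+6: 0.7534×0.12666481 = 0.095429
Scale to base peak (0.425618) = 100: 24.0 : 100.0 : 88.5 : 22.4

24.0 : 100.0 : 88.5 : 22.4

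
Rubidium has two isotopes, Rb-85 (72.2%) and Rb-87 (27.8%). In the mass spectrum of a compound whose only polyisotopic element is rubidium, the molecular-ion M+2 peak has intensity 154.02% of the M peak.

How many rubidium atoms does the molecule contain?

4

The M+2/M ratio from n Rb atoms is n · q/p = n · 0.278/0.722.
n = 1.5402 × 0.722/0.278 = 4.00 ≈ 4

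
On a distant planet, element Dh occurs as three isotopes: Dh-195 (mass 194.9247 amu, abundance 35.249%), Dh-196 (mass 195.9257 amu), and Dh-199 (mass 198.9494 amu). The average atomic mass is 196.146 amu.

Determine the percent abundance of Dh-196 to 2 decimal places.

45.80%

The remaining 64.751% is split between Dh-196 (fraction x) and Dh-199 (fraction 0.64751 − x).
Substituting: 195.9257x + 198.9494(0.64751 − x) = 127.436992497
(195.9257 − 198.9494)x = -1.384733497  ⇒  x = 0.45796, y = 0.18955
Dh-196: 45.80%, Dh-199: 18.96%.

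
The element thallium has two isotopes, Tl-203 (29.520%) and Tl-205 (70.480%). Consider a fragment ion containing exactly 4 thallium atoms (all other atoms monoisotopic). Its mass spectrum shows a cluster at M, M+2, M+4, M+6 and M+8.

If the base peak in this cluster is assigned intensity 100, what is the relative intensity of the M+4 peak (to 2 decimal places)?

Term probabilities: M 0.0076, M+2 0.0725, M+4 0.2597, M+6 0.4134, M+8 0.2468. Base peak = M+6.
P(M+6) = C(4,3) × 0.29520^1 × 0.70480^3 = 4 × 0.2952 × 0.35010449 = 0.413403 (base)
P(M+4) = C(4,2) × 0.29520^2 × 0.70480^2 = 6 × 0.08714304 × 0.49674304 = 0.259726
Relative intensity = 0.259726 / 0.413403 × 100 = 62.83

62.83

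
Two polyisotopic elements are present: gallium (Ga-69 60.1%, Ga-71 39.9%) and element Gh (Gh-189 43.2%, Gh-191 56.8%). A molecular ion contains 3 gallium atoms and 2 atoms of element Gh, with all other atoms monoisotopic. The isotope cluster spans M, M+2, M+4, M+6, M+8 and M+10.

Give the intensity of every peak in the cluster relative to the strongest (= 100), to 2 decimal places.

12.07 : 55.76 : 100.00 : 87.02 : 36.86 : 6.10

Gallium pattern (n=3): 0.2170818 : 0.4323576 : 0.2870394 : 0.0635212
Element Gh pattern (n=2): 0.186624 : 0.490752 : 0.322624
Convolve the two distributions (both contribute in 2-u steps):
  M: 0.2170818×0.186624 = 0.040513
  M+2: 0.2170818×0.490752 + 0.4323576×0.186624 = 0.187222
  M+4: 0.2170818×0.322624 + 0.4323576×0.490752 + 0.2870394×0.186624 = 0.335785
  M+6: 0.4323576×0.322624 + 0.2870394×0.490752 + 0.0635212×0.186624 = 0.292209
  M+8: 0.2870394×0.322624 + 0.0635212×0.490752 = 0.123779
  M+10: 0.0635212×0.322624 = 0.020493
Scale to base peak (0.335785) = 100: 12.07 : 55.76 : 100.00 : 87.02 : 36.86 : 6.10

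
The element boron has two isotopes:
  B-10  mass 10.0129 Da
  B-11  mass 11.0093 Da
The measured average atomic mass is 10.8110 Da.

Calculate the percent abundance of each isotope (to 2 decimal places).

B-10: 19.90%, B-11: 80.10%

Let x be the fractional abundance of B-10; then B-11 has abundance 1 − x.
10.0129·x + 11.0093·(1 − x) = 10.8110
(10.0129 − 11.0093)·x = 10.8110 − 11.0093
x = -0.1983 / -0.9964 = 0.19902 → 19.90% B-10, 80.10% B-11.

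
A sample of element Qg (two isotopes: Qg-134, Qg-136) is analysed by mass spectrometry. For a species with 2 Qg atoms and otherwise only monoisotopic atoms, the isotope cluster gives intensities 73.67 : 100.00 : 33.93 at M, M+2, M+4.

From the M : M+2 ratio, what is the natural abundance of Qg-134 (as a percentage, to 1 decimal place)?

59.6%

Write p for the Qg-134 fraction. I(M+2)/I(M) = [C(2,1)·p^1·(1−p)] / p^2 = 2·(1−p)/p = 100.00/73.67 = 1.3574
(1−p)/p = 1.3574/2 = 0.6787  ⇒  p = 1/(1 + 0.6787) = 0.5957
Qg-134: 59.6%, Qg-136: 40.4%.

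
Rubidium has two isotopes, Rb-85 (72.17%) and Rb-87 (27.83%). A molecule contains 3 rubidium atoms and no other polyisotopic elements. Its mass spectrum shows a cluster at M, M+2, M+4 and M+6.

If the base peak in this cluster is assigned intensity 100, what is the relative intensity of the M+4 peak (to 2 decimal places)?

38.56

(0.7217 + 0.2783)^3 gives M 0.3759, M+2 0.4349, M+4 0.1677, M+6 0.0216; the largest is M+2.
P(M+2) = C(3,1) × 0.7217^2 × 0.2783^1 = 3 × 0.52085089 × 0.2783 = 0.434858 (base)
P(M+4) = C(3,2) × 0.7217^1 × 0.2783^2 = 3 × 0.7217 × 0.07745089 = 0.167689
Relative intensity = 0.167689 / 0.434858 × 100 = 38.56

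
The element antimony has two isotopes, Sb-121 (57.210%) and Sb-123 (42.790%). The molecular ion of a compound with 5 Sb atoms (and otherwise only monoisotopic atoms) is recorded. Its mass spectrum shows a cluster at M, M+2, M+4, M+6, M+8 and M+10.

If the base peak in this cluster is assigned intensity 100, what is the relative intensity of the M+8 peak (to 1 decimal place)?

(0.57210 + 0.42790)^5 gives M 0.0613, M+2 0.2292, M+4 0.3428, M+6 0.2564, M+8 0.0959, M+10 0.0143; the largest is M+4.
P(M+4) = C(5,2) × 0.57210^3 × 0.42790^2 = 10 × 0.18724742 × 0.18309841 = 0.342847 (base)
P(M+8) = C(5,4) × 0.57210^1 × 0.42790^4 = 5 × 0.5721 × 0.03352503 = 0.095898
Relative intensity = 0.095898 / 0.342847 × 100 = 28.0

28.0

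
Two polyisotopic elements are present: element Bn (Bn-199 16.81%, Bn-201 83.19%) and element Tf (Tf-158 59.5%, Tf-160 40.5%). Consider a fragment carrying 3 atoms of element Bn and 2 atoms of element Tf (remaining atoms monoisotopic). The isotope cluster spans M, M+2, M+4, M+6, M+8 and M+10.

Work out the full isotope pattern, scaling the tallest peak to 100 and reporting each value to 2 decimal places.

Element Bn pattern (n=3): 0.0047501 : 0.07052252 : 0.34900465 : 0.57572273
Element Tf pattern (n=2): 0.354025 : 0.48195 : 0.164025
Convolve the two distributions (both contribute in 2-u steps):
  M: 0.0047501×0.354025 = 0.001682
  M+2: 0.0047501×0.48195 + 0.07052252×0.354025 = 0.027256
  M+4: 0.0047501×0.164025 + 0.07052252×0.48195 + 0.34900465×0.354025 = 0.158324
  M+6: 0.07052252×0.164025 + 0.34900465×0.48195 + 0.57572273×0.354025 = 0.383590
  M+8: 0.34900465×0.164025 + 0.57572273×0.48195 = 0.334715
  M+10: 0.57572273×0.164025 = 0.094433
Scale to base peak (0.383590) = 100: 0.44 : 7.11 : 41.27 : 100.00 : 87.26 : 24.62

0.44 : 7.11 : 41.27 : 100.00 : 87.26 : 24.62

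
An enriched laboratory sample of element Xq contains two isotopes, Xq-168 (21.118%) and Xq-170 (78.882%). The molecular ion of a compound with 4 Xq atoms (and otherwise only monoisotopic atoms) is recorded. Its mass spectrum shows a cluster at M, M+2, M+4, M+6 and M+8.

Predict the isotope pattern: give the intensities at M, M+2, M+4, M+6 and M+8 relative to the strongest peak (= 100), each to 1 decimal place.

The 4 Xq atoms are independent, so intensities follow the terms of (0.21118 + 0.78882)^4.
P(M) = 0.21118^4 = 0.001989
P(M+2) = 4 × 0.21118^3 × 0.78882^1 = 0.029716
P(M+4) = 6 × 0.21118^2 × 0.78882^2 = 0.166499
P(M+6) = 4 × 0.21118^1 × 0.78882^3 = 0.414616
P(M+8) = 0.78882^4 = 0.387179
The M+6 peak is largest (0.414616); scaling to 100 gives 0.5 : 7.2 : 40.2 : 100.0 : 93.4.

0.5 : 7.2 : 40.2 : 100.0 : 93.4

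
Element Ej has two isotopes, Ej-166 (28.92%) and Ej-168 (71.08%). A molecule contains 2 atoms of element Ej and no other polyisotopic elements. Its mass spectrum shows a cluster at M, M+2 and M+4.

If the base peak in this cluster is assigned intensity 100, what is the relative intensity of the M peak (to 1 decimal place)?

Term probabilities: M 0.0836, M+2 0.4111, M+4 0.5052. Base peak = M+4.
P(M+4) = C(2,2) × 0.2892^0 × 0.7108^2 = 1 × 1.0000 × 0.50523664 = 0.505237 (base)
P(M) = C(2,0) × 0.2892^2 × 0.7108^0 = 1 × 0.08363664 × 1.0000 = 0.083637
Relative intensity = 0.083637 / 0.505237 × 100 = 16.6

16.6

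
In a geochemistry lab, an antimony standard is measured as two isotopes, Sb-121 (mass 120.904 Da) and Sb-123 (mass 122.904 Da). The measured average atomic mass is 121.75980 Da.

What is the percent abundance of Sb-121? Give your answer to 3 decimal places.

Writing the weighted mean with unknown fraction x of Sb-121:
120.904·x + 122.904·(1 − x) = 121.75980
(120.904 − 122.904)·x = 121.75980 − 122.904
x = -1.14420 / -2.000 = 0.57210 → 57.210% Sb-121, 42.790% Sb-123.

57.210%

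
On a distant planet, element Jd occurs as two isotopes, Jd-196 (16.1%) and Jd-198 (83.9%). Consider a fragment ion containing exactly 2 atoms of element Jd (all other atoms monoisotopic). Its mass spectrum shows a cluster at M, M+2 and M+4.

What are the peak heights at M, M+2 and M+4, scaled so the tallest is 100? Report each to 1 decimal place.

3.7 : 38.4 : 100.0

The 2 Jd atoms are independent, so intensities follow the terms of (0.161 + 0.839)^2.
P(M) = 0.161^2 = 0.025921
P(M+2) = 2 × 0.161^1 × 0.839^1 = 0.270158
P(M+4) = 0.839^2 = 0.703921
The M+4 peak is largest (0.703921); scaling to 100 gives 3.7 : 38.4 : 100.0.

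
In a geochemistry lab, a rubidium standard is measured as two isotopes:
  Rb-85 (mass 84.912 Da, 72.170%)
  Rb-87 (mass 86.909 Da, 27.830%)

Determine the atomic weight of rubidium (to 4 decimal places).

85.4678 Da

Ar = Σ fᵢ·mᵢ = 0.72170 × 84.912 + 0.27830 × 86.909
= 61.28099 + 24.18677 = 85.46776 Da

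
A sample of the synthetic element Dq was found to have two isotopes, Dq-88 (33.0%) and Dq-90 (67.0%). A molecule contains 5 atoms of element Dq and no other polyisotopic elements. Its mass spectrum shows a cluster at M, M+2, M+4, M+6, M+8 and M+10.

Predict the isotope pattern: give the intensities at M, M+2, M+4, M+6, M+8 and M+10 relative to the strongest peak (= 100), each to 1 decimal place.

1.2 : 11.9 : 48.5 : 98.5 : 100.0 : 40.6

The 5 Dq atoms are independent, so intensities follow the terms of (0.330 + 0.670)^5.
P(M) = 0.330^5 = 0.003914
P(M+2) = 5 × 0.330^4 × 0.670^1 = 0.039728
P(M+4) = 10 × 0.330^3 × 0.670^2 = 0.161321
P(M+6) = 10 × 0.330^2 × 0.670^3 = 0.327531
P(M+8) = 5 × 0.330^1 × 0.670^4 = 0.332493
P(M+10) = 0.670^5 = 0.135013
The M+8 peak is largest (0.332493); scaling to 100 gives 1.2 : 11.9 : 48.5 : 98.5 : 100.0 : 40.6.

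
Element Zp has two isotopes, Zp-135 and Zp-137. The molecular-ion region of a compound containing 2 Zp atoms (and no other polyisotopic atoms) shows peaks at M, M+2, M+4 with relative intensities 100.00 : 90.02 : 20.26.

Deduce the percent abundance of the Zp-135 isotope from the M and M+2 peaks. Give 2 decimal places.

If p is the fraction of Zp that is Zp-135, then I(M+2)/I(M) = [C(2,1)·p^1·(1−p)] / p^2 = 2·(1−p)/p = 90.02/100.00 = 0.9002
(1−p)/p = 0.9002/2 = 0.4501  ⇒  p = 1/(1 + 0.4501) = 0.6896
Zp-135: 68.96%, Zp-137: 31.04%.

68.96%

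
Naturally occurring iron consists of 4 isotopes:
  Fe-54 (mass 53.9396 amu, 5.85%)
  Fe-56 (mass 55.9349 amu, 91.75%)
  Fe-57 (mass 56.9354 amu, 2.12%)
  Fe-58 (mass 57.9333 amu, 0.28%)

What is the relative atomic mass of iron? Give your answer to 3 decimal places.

The abundance-weighted mean is 0.0585 × 53.9396 + 0.9175 × 55.9349 + 0.0212 × 56.9354 + 0.0028 × 57.9333
= 3.15547 + 51.32027 + 1.20703 + 0.16221 = 55.84498 amu

55.845 amu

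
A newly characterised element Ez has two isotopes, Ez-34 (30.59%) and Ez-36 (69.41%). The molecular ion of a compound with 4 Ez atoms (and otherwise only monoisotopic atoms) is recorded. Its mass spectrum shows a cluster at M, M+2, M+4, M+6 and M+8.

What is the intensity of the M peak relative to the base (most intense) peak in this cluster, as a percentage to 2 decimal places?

2.14%

Term probabilities: M 0.0088, M+2 0.0795, M+4 0.2705, M+6 0.4092, M+8 0.2321. Base peak = M+6.
P(M+6) = C(4,3) × 0.3059^1 × 0.6941^3 = 4 × 0.3059 × 0.3343999 = 0.409172 (base)
P(M) = C(4,0) × 0.3059^4 × 0.6941^0 = 1 × 0.00875625 × 1.0000 = 0.008756
Relative intensity = 0.008756 / 0.409172 × 100 = 2.14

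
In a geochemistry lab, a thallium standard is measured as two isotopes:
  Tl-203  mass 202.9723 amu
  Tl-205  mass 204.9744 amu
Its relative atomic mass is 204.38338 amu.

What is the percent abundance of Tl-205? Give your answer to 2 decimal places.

70.48%

Writing the weighted mean with unknown fraction x of Tl-203:
202.9723·x + 204.9744·(1 − x) = 204.38338
(202.9723 − 204.9744)·x = 204.38338 − 204.9744
x = -0.59102 / -2.0021 = 0.29520 → 29.52% Tl-203, 70.48% Tl-205.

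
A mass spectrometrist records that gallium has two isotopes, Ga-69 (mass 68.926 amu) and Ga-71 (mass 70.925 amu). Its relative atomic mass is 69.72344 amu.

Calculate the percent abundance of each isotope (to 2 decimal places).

Let x be the fractional abundance of Ga-69; then Ga-71 has abundance 1 − x.
68.926·x + 70.925·(1 − x) = 69.72344
(68.926 − 70.925)·x = 69.72344 − 70.925
x = -1.20156 / -1.999 = 0.60108 → 60.11% Ga-69, 39.89% Ga-71.

Ga-69: 60.11%, Ga-71: 39.89%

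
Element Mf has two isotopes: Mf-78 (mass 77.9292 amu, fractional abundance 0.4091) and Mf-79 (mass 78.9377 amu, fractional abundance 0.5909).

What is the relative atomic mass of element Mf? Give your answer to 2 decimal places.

78.53 amu

Ar = Σ fᵢ·mᵢ = 0.4091 × 77.9292 + 0.5909 × 78.9377
= 31.88084 + 46.64429 = 78.52513 amu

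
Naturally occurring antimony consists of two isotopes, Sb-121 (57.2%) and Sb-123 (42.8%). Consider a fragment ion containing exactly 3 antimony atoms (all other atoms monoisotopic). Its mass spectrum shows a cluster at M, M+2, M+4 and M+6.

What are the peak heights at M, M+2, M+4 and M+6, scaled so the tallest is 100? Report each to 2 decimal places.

Expanding (0.572 + 0.428)^3:
P(M) = 0.572^3 = 0.187149
P(M+2) = 3 × 0.572^2 × 0.428^1 = 0.420104
P(M+4) = 3 × 0.572^1 × 0.428^2 = 0.314344
P(M+6) = 0.428^3 = 0.078403
The M+2 peak is largest (0.420104); scaling to 100 gives 44.55 : 100.00 : 74.83 : 18.66.

44.55 : 100.00 : 74.83 : 18.66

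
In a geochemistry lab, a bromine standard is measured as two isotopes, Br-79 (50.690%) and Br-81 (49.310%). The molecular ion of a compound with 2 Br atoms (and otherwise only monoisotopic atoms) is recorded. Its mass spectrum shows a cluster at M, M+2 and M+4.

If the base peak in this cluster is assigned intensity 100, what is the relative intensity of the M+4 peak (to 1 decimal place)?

48.6

(0.50690 + 0.49310)^2 gives M 0.2569, M+2 0.4999, M+4 0.2431; the largest is M+2.
P(M+2) = C(2,1) × 0.50690^1 × 0.49310^1 = 2 × 0.5069 × 0.4931 = 0.499905 (base)
P(M+4) = C(2,2) × 0.50690^0 × 0.49310^2 = 1 × 1.0000 × 0.24314761 = 0.243148
Relative intensity = 0.243148 / 0.499905 × 100 = 48.6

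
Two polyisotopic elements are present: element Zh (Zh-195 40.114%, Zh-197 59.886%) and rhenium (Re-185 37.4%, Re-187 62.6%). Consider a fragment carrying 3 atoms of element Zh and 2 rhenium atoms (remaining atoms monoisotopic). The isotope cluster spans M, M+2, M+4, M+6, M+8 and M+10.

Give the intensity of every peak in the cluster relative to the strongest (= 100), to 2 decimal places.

Element Zh pattern (n=3): 0.06454876 : 0.28909362 : 0.43158649 : 0.21477114
Rhenium pattern (n=2): 0.139876 : 0.468248 : 0.391876
Convolve the two distributions (both contribute in 2-u steps):
  M: 0.06454876×0.139876 = 0.009029
  M+2: 0.06454876×0.468248 + 0.28909362×0.139876 = 0.070662
  M+4: 0.06454876×0.391876 + 0.28909362×0.468248 + 0.43158649×0.139876 = 0.221031
  M+6: 0.28909362×0.391876 + 0.43158649×0.468248 + 0.21477114×0.139876 = 0.345420
  M+8: 0.43158649×0.391876 + 0.21477114×0.468248 = 0.269695
  M+10: 0.21477114×0.391876 = 0.084164
Scale to base peak (0.345420) = 100: 2.61 : 20.46 : 63.99 : 100.00 : 78.08 : 24.37

2.61 : 20.46 : 63.99 : 100.00 : 78.08 : 24.37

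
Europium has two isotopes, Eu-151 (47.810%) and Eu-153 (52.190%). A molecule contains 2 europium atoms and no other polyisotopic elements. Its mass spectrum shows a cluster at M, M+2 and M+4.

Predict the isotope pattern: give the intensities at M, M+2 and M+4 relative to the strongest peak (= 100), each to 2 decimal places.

45.80 : 100.00 : 54.58

The 2 Eu atoms are independent, so intensities follow the terms of (0.47810 + 0.52190)^2.
P(M) = 0.47810^2 = 0.228580
P(M+2) = 2 × 0.47810^1 × 0.52190^1 = 0.499041
P(M+4) = 0.52190^2 = 0.272380
The M+2 peak is largest (0.499041); scaling to 100 gives 45.80 : 100.00 : 54.58.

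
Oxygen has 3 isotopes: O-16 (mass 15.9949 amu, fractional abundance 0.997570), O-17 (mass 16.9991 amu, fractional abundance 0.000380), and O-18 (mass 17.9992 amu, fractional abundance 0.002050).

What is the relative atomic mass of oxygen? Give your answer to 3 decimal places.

15.999 amu

The abundance-weighted mean is 0.997570 × 15.9949 + 0.000380 × 16.9991 + 0.002050 × 17.9992
= 15.95603 + 0.00646 + 0.03690 = 15.99939 amu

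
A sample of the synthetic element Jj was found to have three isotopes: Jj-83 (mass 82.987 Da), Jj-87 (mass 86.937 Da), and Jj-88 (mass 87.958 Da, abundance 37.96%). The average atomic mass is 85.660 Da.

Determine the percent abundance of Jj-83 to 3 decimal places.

Let x and y be the fractions of Jj-83 and Jj-87. Then x + y = 1 − 0.3796 = 0.6204 and 82.987x + 86.937y = 85.660 − 0.3796×87.958 = 52.2711432.
Substituting: 82.987x + 86.937(0.6204 − x) = 52.2711432
(82.987 − 86.937)x = -1.6645716  ⇒  x = 0.42141, y = 0.19899
Jj-83: 42.141%, Jj-87: 19.899%.

42.141%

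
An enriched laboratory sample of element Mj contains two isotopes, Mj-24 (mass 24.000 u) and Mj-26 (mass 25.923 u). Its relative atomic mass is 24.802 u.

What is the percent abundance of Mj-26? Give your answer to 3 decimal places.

41.706%

Let x be the fractional abundance of Mj-24; then Mj-26 has abundance 1 − x.
24.000·x + 25.923·(1 − x) = 24.802
(24.000 − 25.923)·x = 24.802 − 25.923
x = -1.121 / -1.923 = 0.58294 → 58.294% Mj-24, 41.706% Mj-26.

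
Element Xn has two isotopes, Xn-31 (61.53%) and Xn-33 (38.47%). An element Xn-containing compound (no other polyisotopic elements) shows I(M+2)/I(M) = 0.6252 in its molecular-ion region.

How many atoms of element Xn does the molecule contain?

For n independent Xn atoms, I(M+2)/I(M) = n · (abundance Xn-33) / (abundance Xn-31) = n · 0.3847/0.6153.
n = 0.6252 × 0.6153/0.3847 = 1.00 ≈ 1

1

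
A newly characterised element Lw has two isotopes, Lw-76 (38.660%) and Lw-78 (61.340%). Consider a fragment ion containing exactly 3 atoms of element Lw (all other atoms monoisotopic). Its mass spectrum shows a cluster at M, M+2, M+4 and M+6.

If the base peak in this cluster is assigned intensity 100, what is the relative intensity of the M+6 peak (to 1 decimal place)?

Term probabilities: M 0.0578, M+2 0.2750, M+4 0.4364, M+6 0.2308. Base peak = M+4.
P(M+4) = C(3,2) × 0.38660^1 × 0.61340^2 = 3 × 0.3866 × 0.37625956 = 0.436386 (base)
P(M+6) = C(3,3) × 0.38660^0 × 0.61340^3 = 1 × 1.0000 × 0.23079761 = 0.230798
Relative intensity = 0.230798 / 0.436386 × 100 = 52.9

52.9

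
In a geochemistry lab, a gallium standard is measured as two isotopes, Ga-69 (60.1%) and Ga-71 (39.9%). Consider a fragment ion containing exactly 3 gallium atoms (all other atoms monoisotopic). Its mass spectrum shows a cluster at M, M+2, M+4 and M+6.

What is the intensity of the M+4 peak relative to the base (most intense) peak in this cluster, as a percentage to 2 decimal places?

Term probabilities: M 0.2171, M+2 0.4324, M+4 0.2870, M+6 0.0635. Base peak = M+2.
P(M+2) = C(3,1) × 0.601^2 × 0.399^1 = 3 × 0.361201 × 0.3990 = 0.432358 (base)
P(M+4) = C(3,2) × 0.601^1 × 0.399^2 = 3 × 0.6010 × 0.159201 = 0.287039
Relative intensity = 0.287039 / 0.432358 × 100 = 66.39

66.39%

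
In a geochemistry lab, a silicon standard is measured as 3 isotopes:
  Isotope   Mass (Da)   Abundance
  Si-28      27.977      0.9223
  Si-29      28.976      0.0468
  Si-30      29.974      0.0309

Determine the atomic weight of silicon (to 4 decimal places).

28.0855 Da

The abundance-weighted mean is 0.9223 × 27.977 + 0.0468 × 28.976 + 0.0309 × 29.974
= 25.80319 + 1.35608 + 0.92620 = 28.08547 Da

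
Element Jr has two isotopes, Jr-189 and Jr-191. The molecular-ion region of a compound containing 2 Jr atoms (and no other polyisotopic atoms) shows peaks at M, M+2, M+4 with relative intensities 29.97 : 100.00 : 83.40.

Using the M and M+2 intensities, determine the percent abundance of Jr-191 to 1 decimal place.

Write p for the Jr-189 fraction. I(M+2)/I(M) = [C(2,1)·p^1·(1−p)] / p^2 = 2·(1−p)/p = 100.00/29.97 = 3.3367
(1−p)/p = 3.3367/2 = 1.6683  ⇒  p = 1/(1 + 1.6683) = 0.3748
Jr-189: 37.5%, Jr-191: 62.5%.

62.5%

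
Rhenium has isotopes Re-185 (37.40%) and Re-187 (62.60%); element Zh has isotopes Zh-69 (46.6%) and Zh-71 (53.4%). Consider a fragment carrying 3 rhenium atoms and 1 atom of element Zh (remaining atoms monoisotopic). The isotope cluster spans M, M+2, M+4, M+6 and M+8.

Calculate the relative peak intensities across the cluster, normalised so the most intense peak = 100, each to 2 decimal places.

6.98 : 43.07 : 98.87 : 100.00 : 37.52

Rhenium pattern (n=3): 0.05231362 : 0.26268713 : 0.43968487 : 0.24531438
Element Zh pattern (n=1): 0.4660 : 0.5340
Convolve the two distributions (both contribute in 2-u steps):
  M: 0.05231362×0.4660 = 0.024378
  M+2: 0.05231362×0.5340 + 0.26268713×0.4660 = 0.150348
  M+4: 0.26268713×0.5340 + 0.43968487×0.4660 = 0.345168
  M+6: 0.43968487×0.5340 + 0.24531438×0.4660 = 0.349108
  M+8: 0.24531438×0.5340 = 0.130998
Scale to base peak (0.349108) = 100: 6.98 : 43.07 : 98.87 : 100.00 : 37.52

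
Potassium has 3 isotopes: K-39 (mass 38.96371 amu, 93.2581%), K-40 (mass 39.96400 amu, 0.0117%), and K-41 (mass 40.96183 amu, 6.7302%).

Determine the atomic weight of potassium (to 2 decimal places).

39.10 amu

Average mass = Σ (abundance × isotope mass) = 0.932581 × 38.96371 + 0.000117 × 39.96400 + 0.067302 × 40.96183
= 36.336816 + 0.004676 + 2.756813 = 39.098305 amu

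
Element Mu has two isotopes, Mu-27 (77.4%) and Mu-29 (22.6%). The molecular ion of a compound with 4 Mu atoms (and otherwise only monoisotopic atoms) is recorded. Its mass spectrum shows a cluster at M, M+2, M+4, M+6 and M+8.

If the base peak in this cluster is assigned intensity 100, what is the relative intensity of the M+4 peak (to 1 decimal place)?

43.8

(0.774 + 0.226)^4 gives M 0.3589, M+2 0.4192, M+4 0.1836, M+6 0.0357, M+8 0.0026; the largest is M+2.
P(M+2) = C(4,1) × 0.774^3 × 0.226^1 = 4 × 0.46368482 × 0.2260 = 0.419171 (base)
P(M+4) = C(4,2) × 0.774^2 × 0.226^2 = 6 × 0.599076 × 0.051076 = 0.183590
Relative intensity = 0.183590 / 0.419171 × 100 = 43.8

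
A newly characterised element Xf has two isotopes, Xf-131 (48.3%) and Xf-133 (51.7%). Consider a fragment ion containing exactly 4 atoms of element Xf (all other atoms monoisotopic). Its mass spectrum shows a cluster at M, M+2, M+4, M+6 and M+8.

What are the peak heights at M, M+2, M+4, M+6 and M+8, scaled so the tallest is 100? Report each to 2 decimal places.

The 4 Xf atoms are independent, so intensities follow the terms of (0.483 + 0.517)^4.
P(M) = 0.483^4 = 0.054424
P(M+2) = 4 × 0.483^3 × 0.517^1 = 0.233019
P(M+4) = 6 × 0.483^2 × 0.517^2 = 0.374134
P(M+6) = 4 × 0.483^1 × 0.517^3 = 0.266980
P(M+8) = 0.517^4 = 0.071443
The M+4 peak is largest (0.374134); scaling to 100 gives 14.55 : 62.28 : 100.00 : 71.36 : 19.10.

14.55 : 62.28 : 100.00 : 71.36 : 19.10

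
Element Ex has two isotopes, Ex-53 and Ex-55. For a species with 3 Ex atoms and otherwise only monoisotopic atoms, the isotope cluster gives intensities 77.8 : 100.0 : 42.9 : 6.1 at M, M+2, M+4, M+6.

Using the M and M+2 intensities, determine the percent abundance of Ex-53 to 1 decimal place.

If p is the fraction of Ex that is Ex-53, then I(M+2)/I(M) = [C(3,1)·p^2·(1−p)] / p^3 = 3·(1−p)/p = 100.0/77.8 = 1.2853
(1−p)/p = 1.2853/3 = 0.4284  ⇒  p = 1/(1 + 0.4284) = 0.7001
Ex-53: 70.0%, Ex-55: 30.0%.

70.0%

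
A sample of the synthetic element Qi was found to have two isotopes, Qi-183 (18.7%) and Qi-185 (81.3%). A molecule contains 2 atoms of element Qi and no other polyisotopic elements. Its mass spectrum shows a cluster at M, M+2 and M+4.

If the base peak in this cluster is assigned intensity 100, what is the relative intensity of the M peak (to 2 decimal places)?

Binomial terms of (0.187 + 0.813)^2: M 0.0350, M+2 0.3041, M+4 0.6610 → M+4 is the base peak.
P(M+4) = C(2,2) × 0.187^0 × 0.813^2 = 1 × 1.0000 × 0.660969 = 0.660969 (base)
P(M) = C(2,0) × 0.187^2 × 0.813^0 = 1 × 0.034969 × 1.0000 = 0.034969
Relative intensity = 0.034969 / 0.660969 × 100 = 5.29

5.29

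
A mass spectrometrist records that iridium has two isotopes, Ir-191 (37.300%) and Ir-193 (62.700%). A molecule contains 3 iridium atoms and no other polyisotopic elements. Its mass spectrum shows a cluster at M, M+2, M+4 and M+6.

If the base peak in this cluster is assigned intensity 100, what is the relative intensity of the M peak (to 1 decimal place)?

11.8

Binomial terms of (0.37300 + 0.62700)^3: M 0.0519, M+2 0.2617, M+4 0.4399, M+6 0.2465 → M+4 is the base peak.
P(M+4) = C(3,2) × 0.37300^1 × 0.62700^2 = 3 × 0.3730 × 0.393129 = 0.439911 (base)
P(M) = C(3,0) × 0.37300^3 × 0.62700^0 = 1 × 0.05189512 × 1.0000 = 0.051895
Relative intensity = 0.051895 / 0.439911 × 100 = 11.8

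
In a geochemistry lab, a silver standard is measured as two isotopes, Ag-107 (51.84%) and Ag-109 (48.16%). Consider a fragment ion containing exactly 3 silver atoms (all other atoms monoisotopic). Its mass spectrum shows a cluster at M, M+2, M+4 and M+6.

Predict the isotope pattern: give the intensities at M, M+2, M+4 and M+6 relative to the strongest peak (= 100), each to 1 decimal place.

The 3 Ag atoms are independent, so intensities follow the terms of (0.5184 + 0.4816)^3.
P(M) = 0.5184^3 = 0.139314
P(M+2) = 3 × 0.5184^2 × 0.4816^1 = 0.388273
P(M+4) = 3 × 0.5184^1 × 0.4816^2 = 0.360711
P(M+6) = 0.4816^3 = 0.111702
The M+2 peak is largest (0.388273); scaling to 100 gives 35.9 : 100.0 : 92.9 : 28.8.

35.9 : 100.0 : 92.9 : 28.8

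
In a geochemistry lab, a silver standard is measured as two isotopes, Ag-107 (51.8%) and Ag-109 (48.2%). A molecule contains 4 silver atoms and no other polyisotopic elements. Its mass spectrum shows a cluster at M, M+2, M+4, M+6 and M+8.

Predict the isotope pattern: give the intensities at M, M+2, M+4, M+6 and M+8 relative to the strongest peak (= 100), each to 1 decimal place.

19.2 : 71.6 : 100.0 : 62.0 : 14.4

Each Ag atom is independently Ag-107 (p = 0.518) or Ag-109 (q = 0.482); the cluster is the binomial expansion (p + q)^4.
P(M) = 0.518^4 = 0.071998
P(M+2) = 4 × 0.518^3 × 0.482^1 = 0.267976
P(M+4) = 6 × 0.518^2 × 0.482^2 = 0.374029
P(M+6) = 4 × 0.518^1 × 0.482^3 = 0.232023
P(M+8) = 0.482^4 = 0.053974
The M+4 peak is largest (0.374029); scaling to 100 gives 19.2 : 71.6 : 100.0 : 62.0 : 14.4.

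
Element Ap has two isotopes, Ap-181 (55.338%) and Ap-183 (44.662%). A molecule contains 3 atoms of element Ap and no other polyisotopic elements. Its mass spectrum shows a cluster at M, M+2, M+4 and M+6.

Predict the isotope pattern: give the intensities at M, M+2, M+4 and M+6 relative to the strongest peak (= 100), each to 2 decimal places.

Expanding (0.55338 + 0.44662)^3:
P(M) = 0.55338^3 = 0.169461
P(M+2) = 3 × 0.55338^2 × 0.44662^1 = 0.410305
P(M+4) = 3 × 0.55338^1 × 0.44662^2 = 0.331147
P(M+6) = 0.44662^3 = 0.089087
The M+2 peak is largest (0.410305); scaling to 100 gives 41.30 : 100.00 : 80.71 : 21.71.

41.30 : 100.00 : 80.71 : 21.71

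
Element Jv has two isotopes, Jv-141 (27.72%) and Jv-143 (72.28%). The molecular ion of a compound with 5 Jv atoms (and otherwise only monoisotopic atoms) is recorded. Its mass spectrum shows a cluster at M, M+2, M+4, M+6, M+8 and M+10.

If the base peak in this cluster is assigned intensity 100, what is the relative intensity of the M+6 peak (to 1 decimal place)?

76.7

(0.2772 + 0.7228)^5 gives M 0.0016, M+2 0.0213, M+4 0.1113, M+6 0.2902, M+8 0.3783, M+10 0.1973; the largest is M+8.
P(M+8) = C(5,4) × 0.2772^1 × 0.7228^4 = 5 × 0.2772 × 0.27294339 = 0.378300 (base)
P(M+6) = C(5,3) × 0.2772^2 × 0.7228^3 = 10 × 0.07683984 × 0.37761952 = 0.290162
Relative intensity = 0.290162 / 0.378300 × 100 = 76.7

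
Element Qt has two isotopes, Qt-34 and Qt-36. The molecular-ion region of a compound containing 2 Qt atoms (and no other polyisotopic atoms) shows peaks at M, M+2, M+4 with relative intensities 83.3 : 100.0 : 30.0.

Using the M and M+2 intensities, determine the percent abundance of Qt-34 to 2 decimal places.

If p is the fraction of Qt that is Qt-34, then I(M+2)/I(M) = [C(2,1)·p^1·(1−p)] / p^2 = 2·(1−p)/p = 100.0/83.3 = 1.2005
(1−p)/p = 1.2005/2 = 0.6002  ⇒  p = 1/(1 + 0.6002) = 0.6249
Qt-34: 62.49%, Qt-36: 37.51%.

62.49%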